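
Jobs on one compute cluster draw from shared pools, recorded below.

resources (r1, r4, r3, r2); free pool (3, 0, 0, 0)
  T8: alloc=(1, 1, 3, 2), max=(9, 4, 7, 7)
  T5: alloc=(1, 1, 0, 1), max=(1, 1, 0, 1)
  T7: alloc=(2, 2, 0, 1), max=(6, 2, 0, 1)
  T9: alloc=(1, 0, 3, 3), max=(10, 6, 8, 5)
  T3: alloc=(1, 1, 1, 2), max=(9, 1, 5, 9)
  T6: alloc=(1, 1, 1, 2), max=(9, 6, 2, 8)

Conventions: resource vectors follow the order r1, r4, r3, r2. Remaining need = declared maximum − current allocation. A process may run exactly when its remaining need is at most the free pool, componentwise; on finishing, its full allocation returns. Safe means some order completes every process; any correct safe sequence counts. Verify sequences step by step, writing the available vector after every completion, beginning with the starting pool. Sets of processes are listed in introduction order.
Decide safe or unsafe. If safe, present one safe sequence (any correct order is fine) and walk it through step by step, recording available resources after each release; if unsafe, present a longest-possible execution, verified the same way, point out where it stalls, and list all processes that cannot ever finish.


UNSAFE.
Key observation: r1 is the bottleneck — with T5, T7 done the pool holds (6, 3, 0, 2), short of every remaining need.
A maximal execution: T5, T7 — then nothing else fits. Step-by-step check:
  pool = (3, 0, 0, 0)
  run T5 (needs (0, 0, 0, 0), free (3, 0, 0, 0)); after release of (1, 1, 0, 1) the pool is (4, 1, 0, 1)
  run T7 (needs (4, 0, 0, 0), free (4, 1, 0, 1)); after release of (2, 2, 0, 1) the pool is (6, 3, 0, 2)
  T8 cannot run: need (8, 3, 4, 5) vs free (6, 3, 0, 2) (insufficient r1, r3 and r2)
  T9 cannot run: need (9, 6, 5, 2) vs free (6, 3, 0, 2) (insufficient r1, r4 and r3)
  T3 cannot run: need (8, 0, 4, 7) vs free (6, 3, 0, 2) (insufficient r1, r3 and r2)
  T6 cannot run: need (8, 5, 1, 6) vs free (6, 3, 0, 2) (insufficient r1, r4, r3 and r2)
Never able to finish: T8, T9, T3 and T6.


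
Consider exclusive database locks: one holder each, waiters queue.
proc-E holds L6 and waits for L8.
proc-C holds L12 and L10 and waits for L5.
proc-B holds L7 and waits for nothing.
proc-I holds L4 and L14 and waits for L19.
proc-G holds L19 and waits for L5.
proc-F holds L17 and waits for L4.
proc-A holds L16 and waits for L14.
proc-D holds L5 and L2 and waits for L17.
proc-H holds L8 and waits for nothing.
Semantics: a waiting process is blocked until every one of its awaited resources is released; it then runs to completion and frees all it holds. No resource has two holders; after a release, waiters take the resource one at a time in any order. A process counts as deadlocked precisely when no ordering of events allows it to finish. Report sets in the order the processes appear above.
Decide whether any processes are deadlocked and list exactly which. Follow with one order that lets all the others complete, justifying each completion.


The deadlocked set is proc-C, proc-I, proc-G, proc-F, proc-A and proc-D.
Key observation: the waits loop around proc-D -> proc-F -> proc-I -> proc-G -> proc-D with no way out; proc-C and proc-A wait into the deadlock from upstream.
The rest can finish in the order proc-B, proc-H, proc-E.
Verifying each step:
  run proc-B (it waits on nothing); releases L7
  run proc-H (it waits on nothing); releases L8
  proc-E: everything it awaited (L8) is free; runs, freeing L6


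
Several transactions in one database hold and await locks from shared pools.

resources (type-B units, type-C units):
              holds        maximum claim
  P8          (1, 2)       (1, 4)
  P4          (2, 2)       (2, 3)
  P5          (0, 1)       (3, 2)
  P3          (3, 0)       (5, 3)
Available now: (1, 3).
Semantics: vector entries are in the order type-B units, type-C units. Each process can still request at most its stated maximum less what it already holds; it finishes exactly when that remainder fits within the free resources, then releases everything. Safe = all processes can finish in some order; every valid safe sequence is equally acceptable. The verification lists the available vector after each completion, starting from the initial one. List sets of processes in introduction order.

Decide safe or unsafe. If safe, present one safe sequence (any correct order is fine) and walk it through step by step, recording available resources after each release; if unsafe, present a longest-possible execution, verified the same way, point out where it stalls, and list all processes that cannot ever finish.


SAFE — a valid safe sequence is P8, P4, P3, P5.
Key observation: every step clears its requested resources with room to spare; the minimum clearance is 1, first at P8 — (0, 2) vs (1, 3) free.
Verifying each step:
  pool = (1, 3)
  run P8 (needs (0, 2), free (1, 3)); after release of (1, 2) the pool is (2, 5)
  run P4 (needs (0, 1), free (2, 5)); after release of (2, 2) the pool is (4, 7)
  run P3 (needs (2, 3), free (4, 7)); after release of (3, 0) the pool is (7, 7)
  run P5 (needs (3, 1), free (7, 7)); after release of (0, 1) the pool is (7, 8)


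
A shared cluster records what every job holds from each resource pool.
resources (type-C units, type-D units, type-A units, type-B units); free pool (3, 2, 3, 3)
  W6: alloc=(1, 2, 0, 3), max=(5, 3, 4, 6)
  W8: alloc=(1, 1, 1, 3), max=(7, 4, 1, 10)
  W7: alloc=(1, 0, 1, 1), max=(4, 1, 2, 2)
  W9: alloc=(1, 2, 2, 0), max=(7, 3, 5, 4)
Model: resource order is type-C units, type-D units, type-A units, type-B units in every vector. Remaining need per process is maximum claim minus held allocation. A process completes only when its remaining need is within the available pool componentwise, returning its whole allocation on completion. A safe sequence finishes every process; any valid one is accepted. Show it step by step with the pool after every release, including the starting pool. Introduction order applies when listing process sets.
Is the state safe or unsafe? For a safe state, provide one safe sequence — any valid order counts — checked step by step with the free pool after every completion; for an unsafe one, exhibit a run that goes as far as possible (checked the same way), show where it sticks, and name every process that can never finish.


UNSAFE — no complete ordering exists.
Key observation: no order helps: past W7, W6, the free pool tops out at (5, 4, 4, 7), below what each blocked process needs in type-C units.
The run W7, W6 cannot be extended any further. Verifying each step:
  pool = (3, 2, 3, 3)
  run W7 (needs (3, 1, 1, 1), free (3, 2, 3, 3)); after release of (1, 0, 1, 1) the pool is (4, 2, 4, 4)
  run W6 (needs (4, 1, 4, 3), free (4, 2, 4, 4)); after release of (1, 2, 0, 3) the pool is (5, 4, 4, 7)
  W8 cannot run: need (6, 3, 0, 7) vs free (5, 4, 4, 7) (insufficient type-C units)
  W9 cannot run: need (6, 1, 3, 4) vs free (5, 4, 4, 7) (insufficient type-C units)
Processes that can never finish: W8 and W9.


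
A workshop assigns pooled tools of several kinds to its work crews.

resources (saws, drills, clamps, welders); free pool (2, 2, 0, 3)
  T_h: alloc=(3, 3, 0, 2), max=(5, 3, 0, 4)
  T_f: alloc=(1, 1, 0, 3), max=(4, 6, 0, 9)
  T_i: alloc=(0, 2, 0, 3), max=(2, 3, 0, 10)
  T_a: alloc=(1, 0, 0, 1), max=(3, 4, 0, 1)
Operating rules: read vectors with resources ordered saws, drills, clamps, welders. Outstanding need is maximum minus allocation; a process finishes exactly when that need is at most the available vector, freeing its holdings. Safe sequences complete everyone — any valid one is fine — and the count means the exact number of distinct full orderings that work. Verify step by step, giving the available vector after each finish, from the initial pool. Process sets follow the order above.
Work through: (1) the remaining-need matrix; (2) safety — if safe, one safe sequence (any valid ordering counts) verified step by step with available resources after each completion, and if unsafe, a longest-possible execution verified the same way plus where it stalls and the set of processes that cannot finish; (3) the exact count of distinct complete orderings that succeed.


(1) Outstanding need per process (order saws, drills, clamps, welders):
  T_h: (2, 0, 0, 2)
  T_f: (3, 5, 0, 6)
  T_i: (2, 1, 0, 7)
  T_a: (2, 4, 0, 0)
(2) SAFE. One safe sequence: T_h, T_a, T_f, T_i.
Key observation: the first exact fit in this order is T_h — it needs (2, 0, 0, 2) with (2, 2, 0, 3) free, meeting a requested resource to the last unit.
Walking it through:
  pool = (2, 2, 0, 3)
  T_h: need (2, 0, 0, 2) fits (2, 2, 0, 3); releases (3, 3, 0, 2), pool now (5, 5, 0, 5)
  T_a: need (2, 4, 0, 0) fits (5, 5, 0, 5); releases (1, 0, 0, 1), pool now (6, 5, 0, 6)
  T_f: need (3, 5, 0, 6) fits (6, 5, 0, 6); releases (1, 1, 0, 3), pool now (7, 6, 0, 9)
  T_i: need (2, 1, 0, 7) fits (7, 6, 0, 9); releases (0, 2, 0, 3), pool now (7, 8, 0, 12)
(3) Precisely 1 of the possible complete orderings is a safe sequence.


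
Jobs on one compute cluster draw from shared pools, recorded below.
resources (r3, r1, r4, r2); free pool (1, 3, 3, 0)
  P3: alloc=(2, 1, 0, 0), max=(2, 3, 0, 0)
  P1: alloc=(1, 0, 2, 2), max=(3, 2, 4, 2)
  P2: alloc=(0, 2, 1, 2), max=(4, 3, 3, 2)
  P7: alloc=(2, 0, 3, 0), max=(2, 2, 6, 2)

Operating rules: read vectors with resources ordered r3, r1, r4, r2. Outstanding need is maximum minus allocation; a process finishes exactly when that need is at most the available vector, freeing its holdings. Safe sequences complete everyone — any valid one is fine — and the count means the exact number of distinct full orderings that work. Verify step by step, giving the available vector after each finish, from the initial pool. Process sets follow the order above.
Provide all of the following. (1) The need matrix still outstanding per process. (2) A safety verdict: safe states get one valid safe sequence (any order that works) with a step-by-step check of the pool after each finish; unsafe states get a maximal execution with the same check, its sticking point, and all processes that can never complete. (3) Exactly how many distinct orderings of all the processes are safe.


(1) Need matrix, components ordered r3, r1, r4, r2:
  P3: (0, 2, 0, 0)
  P1: (2, 2, 2, 0)
  P2: (4, 1, 2, 0)
  P7: (0, 2, 3, 2)
(2) SAFE — a valid safe sequence is P3, P1, P7, P2.
Key observation: the first exact fit in this order is P7 — it needs (0, 2, 3, 2) with (4, 4, 5, 2) free, meeting a requested resource to the last unit.
Check, step by step:
  pool = (1, 3, 3, 0)
  P3 needs (0, 2, 0, 0) <= (1, 3, 3, 0) -> finishes; pool += (2, 1, 0, 0) = (3, 4, 3, 0)
  P1 needs (2, 2, 2, 0) <= (3, 4, 3, 0) -> finishes; pool += (1, 0, 2, 2) = (4, 4, 5, 2)
  P7 needs (0, 2, 3, 2) <= (4, 4, 5, 2) -> finishes; pool += (2, 0, 3, 0) = (6, 4, 8, 2)
  P2 needs (4, 1, 2, 0) <= (6, 4, 8, 2) -> finishes; pool += (0, 2, 1, 2) = (6, 6, 9, 4)
(3) Exactly 2 of the possible complete orderings are safe sequences.


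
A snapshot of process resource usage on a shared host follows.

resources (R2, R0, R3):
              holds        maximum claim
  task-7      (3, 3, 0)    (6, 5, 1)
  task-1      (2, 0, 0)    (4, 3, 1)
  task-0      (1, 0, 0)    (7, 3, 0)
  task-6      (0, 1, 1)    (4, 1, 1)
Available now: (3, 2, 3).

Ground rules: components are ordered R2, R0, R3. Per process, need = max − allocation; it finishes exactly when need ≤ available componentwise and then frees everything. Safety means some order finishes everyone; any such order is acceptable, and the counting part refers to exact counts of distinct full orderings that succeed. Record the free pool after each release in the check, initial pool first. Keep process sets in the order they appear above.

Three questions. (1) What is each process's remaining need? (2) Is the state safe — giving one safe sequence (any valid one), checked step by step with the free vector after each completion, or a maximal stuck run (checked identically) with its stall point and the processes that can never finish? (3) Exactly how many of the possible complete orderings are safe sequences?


(1) Remaining need (order R2, R0, R3):
  task-7: (3, 2, 1)
  task-1: (2, 3, 1)
  task-0: (6, 3, 0)
  task-6: (4, 0, 0)
(2) SAFE — a valid safe sequence is task-7, task-1, task-6, task-0.
Key observation: task-7 is the earliest step where a requested resource binds exactly: need (3, 2, 1), pool (3, 2, 3) at its turn.
Verifying each step:
  pool = (3, 2, 3)
  task-7: need (3, 2, 1) fits (3, 2, 3); releases (3, 3, 0), pool now (6, 5, 3)
  task-1: need (2, 3, 1) fits (6, 5, 3); releases (2, 0, 0), pool now (8, 5, 3)
  task-6: need (4, 0, 0) fits (8, 5, 3); releases (0, 1, 1), pool now (8, 6, 4)
  task-0: need (6, 3, 0) fits (8, 6, 4); releases (1, 0, 0), pool now (9, 6, 4)
(3) Precisely 6 of the possible complete orderings are safe sequences.


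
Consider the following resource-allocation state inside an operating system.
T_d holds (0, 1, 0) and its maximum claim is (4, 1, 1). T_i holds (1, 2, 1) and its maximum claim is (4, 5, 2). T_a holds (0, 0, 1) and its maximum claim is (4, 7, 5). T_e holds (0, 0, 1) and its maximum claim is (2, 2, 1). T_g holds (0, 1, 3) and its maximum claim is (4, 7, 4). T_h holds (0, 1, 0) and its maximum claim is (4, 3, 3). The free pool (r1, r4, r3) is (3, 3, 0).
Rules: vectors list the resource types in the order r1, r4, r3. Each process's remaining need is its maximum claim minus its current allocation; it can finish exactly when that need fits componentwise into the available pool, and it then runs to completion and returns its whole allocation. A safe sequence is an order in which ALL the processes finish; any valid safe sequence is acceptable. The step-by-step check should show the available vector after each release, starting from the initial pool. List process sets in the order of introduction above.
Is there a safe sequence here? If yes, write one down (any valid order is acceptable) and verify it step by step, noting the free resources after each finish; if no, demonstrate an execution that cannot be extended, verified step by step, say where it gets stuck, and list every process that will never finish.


The state is SAFE; one workable sequence: T_e, T_i, T_d, T_g, T_a, T_h.
Key observation: reading the order forward, T_i is the first process whose need (3, 3, 1) meets the free pool (3, 3, 1) exactly on a resource it requests.
Step-by-step check:
  pool = (3, 3, 0)
  T_e needs (2, 2, 0) <= (3, 3, 0) -> finishes; pool += (0, 0, 1) = (3, 3, 1)
  T_i needs (3, 3, 1) <= (3, 3, 1) -> finishes; pool += (1, 2, 1) = (4, 5, 2)
  T_d needs (4, 0, 1) <= (4, 5, 2) -> finishes; pool += (0, 1, 0) = (4, 6, 2)
  T_g needs (4, 6, 1) <= (4, 6, 2) -> finishes; pool += (0, 1, 3) = (4, 7, 5)
  T_a needs (4, 7, 4) <= (4, 7, 5) -> finishes; pool += (0, 0, 1) = (4, 7, 6)
  T_h needs (4, 2, 3) <= (4, 7, 6) -> finishes; pool += (0, 1, 0) = (4, 8, 6)


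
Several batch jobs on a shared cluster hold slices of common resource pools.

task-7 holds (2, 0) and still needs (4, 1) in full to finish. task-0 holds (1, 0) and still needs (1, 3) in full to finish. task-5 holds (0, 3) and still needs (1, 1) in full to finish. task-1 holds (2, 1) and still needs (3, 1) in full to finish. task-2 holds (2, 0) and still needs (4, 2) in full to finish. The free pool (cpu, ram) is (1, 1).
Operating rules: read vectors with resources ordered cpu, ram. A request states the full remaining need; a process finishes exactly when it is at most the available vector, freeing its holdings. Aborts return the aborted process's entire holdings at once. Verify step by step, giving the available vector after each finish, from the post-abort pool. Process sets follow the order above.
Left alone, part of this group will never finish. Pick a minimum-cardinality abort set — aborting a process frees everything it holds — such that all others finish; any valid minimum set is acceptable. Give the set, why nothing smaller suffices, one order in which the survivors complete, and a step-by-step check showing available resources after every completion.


Minimum abort set: task-2.
Key observation: task-1 could never have finished before the abort; with (2, 0) returned by task-2, it fits at step 1.
No smaller set exists: with zero aborts the deadlock remains.
One survivor order: task-1, task-7, task-5, task-0. Walking it through (post-abort pool first):
  pool = (3, 1)
  task-1: need (3, 1) fits (3, 1); releases (2, 1), pool now (5, 2)
  task-7: need (4, 1) fits (5, 2); releases (2, 0), pool now (7, 2)
  task-5: need (1, 1) fits (7, 2); releases (0, 3), pool now (7, 5)
  task-0: need (1, 3) fits (7, 5); releases (1, 0), pool now (8, 5)


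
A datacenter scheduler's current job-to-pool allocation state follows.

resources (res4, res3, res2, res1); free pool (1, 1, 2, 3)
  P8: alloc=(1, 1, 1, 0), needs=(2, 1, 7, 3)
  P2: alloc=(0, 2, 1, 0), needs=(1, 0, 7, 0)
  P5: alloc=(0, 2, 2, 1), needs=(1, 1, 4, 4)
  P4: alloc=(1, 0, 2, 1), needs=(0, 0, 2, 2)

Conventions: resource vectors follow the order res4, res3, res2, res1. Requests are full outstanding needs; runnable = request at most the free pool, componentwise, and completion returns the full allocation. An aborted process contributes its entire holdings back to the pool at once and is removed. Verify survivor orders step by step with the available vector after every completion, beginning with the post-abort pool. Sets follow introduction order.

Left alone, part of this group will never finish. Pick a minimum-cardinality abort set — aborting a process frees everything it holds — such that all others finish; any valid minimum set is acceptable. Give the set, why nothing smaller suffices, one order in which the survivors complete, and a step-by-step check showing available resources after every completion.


Minimum abort set: P8.
Key observation: no ordering could ever have run P2 before the abort of P8; with (1, 1, 1, 0) back in the pool it fits at step 3.
Minimality: the empty abort set fails — the state is deadlocked as it stands.
The survivors complete as P4, P5, P2. Check, step by step (starting from the post-abort pool):
  pool = (2, 2, 3, 3)
  P4 needs (0, 0, 2, 2) <= (2, 2, 3, 3) -> finishes; pool += (1, 0, 2, 1) = (3, 2, 5, 4)
  P5 needs (1, 1, 4, 4) <= (3, 2, 5, 4) -> finishes; pool += (0, 2, 2, 1) = (3, 4, 7, 5)
  P2 needs (1, 0, 7, 0) <= (3, 4, 7, 5) -> finishes; pool += (0, 2, 1, 0) = (3, 6, 8, 5)


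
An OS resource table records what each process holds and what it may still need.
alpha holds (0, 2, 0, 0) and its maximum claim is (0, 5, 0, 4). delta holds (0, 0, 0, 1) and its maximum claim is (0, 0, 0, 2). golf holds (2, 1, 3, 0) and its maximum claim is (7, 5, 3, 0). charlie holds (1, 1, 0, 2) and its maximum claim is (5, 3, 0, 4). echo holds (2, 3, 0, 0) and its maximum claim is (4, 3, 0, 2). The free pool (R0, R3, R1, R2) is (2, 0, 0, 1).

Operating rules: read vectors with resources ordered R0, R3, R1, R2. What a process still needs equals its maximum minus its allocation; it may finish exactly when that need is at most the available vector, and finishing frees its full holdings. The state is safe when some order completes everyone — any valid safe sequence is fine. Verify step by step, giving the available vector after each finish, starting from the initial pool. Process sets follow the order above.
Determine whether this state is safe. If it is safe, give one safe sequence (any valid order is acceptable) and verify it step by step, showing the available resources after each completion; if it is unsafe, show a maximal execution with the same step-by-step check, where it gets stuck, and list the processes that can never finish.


SAFE. One safe sequence: delta, echo, charlie, golf, alpha.
Key observation: the order's first zero-slack moment is delta ((0, 0, 0, 1) needed, (2, 0, 0, 1) free — a requested resource with nothing to spare).
Check, step by step:
  pool = (2, 0, 0, 1)
  delta needs (0, 0, 0, 1) <= (2, 0, 0, 1) -> finishes; pool += (0, 0, 0, 1) = (2, 0, 0, 2)
  echo needs (2, 0, 0, 2) <= (2, 0, 0, 2) -> finishes; pool += (2, 3, 0, 0) = (4, 3, 0, 2)
  charlie needs (4, 2, 0, 2) <= (4, 3, 0, 2) -> finishes; pool += (1, 1, 0, 2) = (5, 4, 0, 4)
  golf needs (5, 4, 0, 0) <= (5, 4, 0, 4) -> finishes; pool += (2, 1, 3, 0) = (7, 5, 3, 4)
  alpha needs (0, 3, 0, 4) <= (7, 5, 3, 4) -> finishes; pool += (0, 2, 0, 0) = (7, 7, 3, 4)


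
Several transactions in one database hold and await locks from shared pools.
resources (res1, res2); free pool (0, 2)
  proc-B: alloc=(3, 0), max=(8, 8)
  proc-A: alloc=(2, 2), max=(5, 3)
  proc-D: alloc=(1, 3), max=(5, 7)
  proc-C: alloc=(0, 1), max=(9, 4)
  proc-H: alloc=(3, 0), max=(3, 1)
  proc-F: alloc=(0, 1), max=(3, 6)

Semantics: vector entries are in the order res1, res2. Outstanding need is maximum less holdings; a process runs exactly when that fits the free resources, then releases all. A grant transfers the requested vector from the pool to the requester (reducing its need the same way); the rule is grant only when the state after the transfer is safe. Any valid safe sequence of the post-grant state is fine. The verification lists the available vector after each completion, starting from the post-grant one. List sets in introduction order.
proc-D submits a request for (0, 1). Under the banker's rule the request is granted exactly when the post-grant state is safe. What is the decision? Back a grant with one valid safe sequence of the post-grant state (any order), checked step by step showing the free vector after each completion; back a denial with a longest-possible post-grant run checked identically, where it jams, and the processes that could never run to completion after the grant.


GRANT — the state after the grant stays safe, e.g. via proc-H, proc-A, proc-D, proc-F, proc-B, proc-C.
Key observation: granting shrinks the pool to (0, 1), yet proc-H still fits and the chain goes through.
Check on the post-grant state, step by step:
  pool = (0, 1)
  proc-H: need (0, 1) fits (0, 1); releases (3, 0), pool now (3, 1)
  proc-A: need (3, 1) fits (3, 1); releases (2, 2), pool now (5, 3)
  proc-D: need (4, 3) fits (5, 3); releases (1, 4), pool now (6, 7)
  proc-F: need (3, 5) fits (6, 7); releases (0, 1), pool now (6, 8)
  proc-B: need (5, 8) fits (6, 8); releases (3, 0), pool now (9, 8)
  proc-C: need (9, 3) fits (9, 8); releases (0, 1), pool now (9, 9)


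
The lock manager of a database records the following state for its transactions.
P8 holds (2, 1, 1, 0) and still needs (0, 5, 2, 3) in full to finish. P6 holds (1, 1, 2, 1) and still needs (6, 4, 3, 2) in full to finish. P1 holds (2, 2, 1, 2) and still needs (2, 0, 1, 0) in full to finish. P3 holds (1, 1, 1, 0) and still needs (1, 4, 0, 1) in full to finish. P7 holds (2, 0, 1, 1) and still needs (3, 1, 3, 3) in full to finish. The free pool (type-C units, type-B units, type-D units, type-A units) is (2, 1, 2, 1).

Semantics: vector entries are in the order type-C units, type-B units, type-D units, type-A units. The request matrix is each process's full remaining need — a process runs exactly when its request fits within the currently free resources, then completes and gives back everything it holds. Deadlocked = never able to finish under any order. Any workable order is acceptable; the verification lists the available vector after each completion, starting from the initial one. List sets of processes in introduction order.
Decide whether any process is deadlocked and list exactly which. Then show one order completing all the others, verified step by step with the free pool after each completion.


The deadlocked set is P8, P6 and P3.
Key observation: after P1, P7 complete, (6, 3, 4, 4) is the best the pool ever gets, yet each leftover process wants more type-B units.
One completion order for the rest: P1, P7. Step-by-step check:
  pool = (2, 1, 2, 1)
  P1: need (2, 0, 1, 0) fits (2, 1, 2, 1); releases (2, 2, 1, 2), pool now (4, 3, 3, 3)
  P7: need (3, 1, 3, 3) fits (4, 3, 3, 3); releases (2, 0, 1, 1), pool now (6, 3, 4, 4)
The stuck group stays short no matter what:
  P8 still needs (0, 5, 2, 3) but only (6, 3, 4, 4) is free — short on type-B units
  P6 still needs (6, 4, 3, 2) but only (6, 3, 4, 4) is free — short on type-B units
  P3 still needs (1, 4, 0, 1) but only (6, 3, 4, 4) is free — short on type-B units


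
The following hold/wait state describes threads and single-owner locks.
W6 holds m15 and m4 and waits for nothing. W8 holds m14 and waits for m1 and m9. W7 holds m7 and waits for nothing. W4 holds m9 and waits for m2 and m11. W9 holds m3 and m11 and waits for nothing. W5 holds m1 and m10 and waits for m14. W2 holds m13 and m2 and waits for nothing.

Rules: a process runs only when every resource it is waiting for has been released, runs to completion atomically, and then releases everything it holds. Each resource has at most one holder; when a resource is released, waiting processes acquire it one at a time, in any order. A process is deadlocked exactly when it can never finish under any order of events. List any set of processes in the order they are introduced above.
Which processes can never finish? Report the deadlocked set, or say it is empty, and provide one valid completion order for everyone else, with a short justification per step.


The deadlocked set is W8 and W5.
Key observation: the cycle W8 -> W5 -> W8 can never break — each member waits on the next; no other process is dragged down with it.
A valid finishing order for the others: W7, W9, W2, W4, W6.
Check, step by step:
  W7 waits on nothing -> runs at once and releases m7
  W9 waits on nothing -> runs at once and releases m3 and m11
  W2 waits on nothing -> runs at once and releases m13 and m2
  W4: everything it awaited (m2 and m11) is free; runs, freeing m9
  W6 waits on nothing -> runs at once and releases m15 and m4


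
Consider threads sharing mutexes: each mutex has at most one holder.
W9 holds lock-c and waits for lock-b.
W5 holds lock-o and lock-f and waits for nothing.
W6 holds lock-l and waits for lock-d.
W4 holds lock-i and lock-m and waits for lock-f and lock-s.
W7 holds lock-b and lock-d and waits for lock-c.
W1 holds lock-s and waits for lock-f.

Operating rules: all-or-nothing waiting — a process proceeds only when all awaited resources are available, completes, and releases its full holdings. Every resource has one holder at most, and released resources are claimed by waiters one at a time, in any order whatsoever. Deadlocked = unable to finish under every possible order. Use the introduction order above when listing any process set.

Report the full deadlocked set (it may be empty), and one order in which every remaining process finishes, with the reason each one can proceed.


Deadlocked set: W9, W6 and W7.
Key observation: the wait chain closes on itself along W9 -> W7 -> W9; W6 waits into the deadlock from upstream.
One completion order for the rest: W5, W1, W4.
Step-by-step check:
  run W5 (it waits on nothing); releases lock-o and lock-f
  run W1 (all its waits — lock-f — are resolved); releases lock-s
  run W4 (all its waits — lock-f and lock-s — are resolved); releases lock-i and lock-m


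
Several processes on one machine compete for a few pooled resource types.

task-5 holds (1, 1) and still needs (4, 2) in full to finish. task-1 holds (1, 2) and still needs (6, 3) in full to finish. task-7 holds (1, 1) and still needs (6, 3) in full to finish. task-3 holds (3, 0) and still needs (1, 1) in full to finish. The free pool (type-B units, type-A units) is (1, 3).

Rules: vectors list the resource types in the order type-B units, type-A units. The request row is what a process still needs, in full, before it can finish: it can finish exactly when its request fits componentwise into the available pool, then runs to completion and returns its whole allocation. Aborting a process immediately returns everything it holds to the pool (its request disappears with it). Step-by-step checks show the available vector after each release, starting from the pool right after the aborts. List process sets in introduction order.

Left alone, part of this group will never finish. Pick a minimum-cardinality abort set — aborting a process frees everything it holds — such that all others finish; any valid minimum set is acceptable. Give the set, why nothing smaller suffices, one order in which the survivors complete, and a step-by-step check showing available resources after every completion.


Minimum abort set: task-7.
Key observation: the returned (1, 1) from task-7 is what brings task-1 — unrunnable before, under any order — into play at step 3.
Why nothing smaller works: aborting no one leaves the state deadlocked as given.
Survivors finish in the order: task-3, task-5, task-1. Verifying each step (pool after the aborts first):
  pool = (2, 4)
  task-3: need (1, 1) fits (2, 4); releases (3, 0), pool now (5, 4)
  task-5: need (4, 2) fits (5, 4); releases (1, 1), pool now (6, 5)
  task-1: need (6, 3) fits (6, 5); releases (1, 2), pool now (7, 7)


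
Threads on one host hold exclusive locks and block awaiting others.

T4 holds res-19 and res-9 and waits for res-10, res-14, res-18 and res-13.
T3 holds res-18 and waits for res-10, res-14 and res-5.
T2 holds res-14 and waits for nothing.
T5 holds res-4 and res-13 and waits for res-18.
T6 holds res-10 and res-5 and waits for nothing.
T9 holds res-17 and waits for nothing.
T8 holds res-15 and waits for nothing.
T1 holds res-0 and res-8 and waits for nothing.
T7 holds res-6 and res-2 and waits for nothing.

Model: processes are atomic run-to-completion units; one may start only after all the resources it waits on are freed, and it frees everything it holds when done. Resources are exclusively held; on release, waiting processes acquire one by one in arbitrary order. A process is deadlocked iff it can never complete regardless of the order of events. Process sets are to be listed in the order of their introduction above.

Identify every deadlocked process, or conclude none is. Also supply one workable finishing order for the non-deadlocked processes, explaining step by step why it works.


No process is deadlocked.
Key observation: all waits point, directly or indirectly, at processes that can finish, so nothing is permanently blocked.
One completion order for the rest: T9, T2, T6, T1, T8, T7, T3, T5, T4.
Check, step by step:
  run T9 (it waits on nothing); releases res-17
  run T2 (it waits on nothing); releases res-14
  run T6 (it waits on nothing); releases res-10 and res-5
  run T1 (it waits on nothing); releases res-0 and res-8
  run T8 (it waits on nothing); releases res-15
  run T7 (it waits on nothing); releases res-6 and res-2
  T3 waits on res-10, res-14 and res-5 — all released -> runs and releases res-18
  T5 waits on res-18 — all released -> runs and releases res-4 and res-13
  T4 waits on res-10, res-14, res-18 and res-13 — all released -> runs and releases res-19 and res-9


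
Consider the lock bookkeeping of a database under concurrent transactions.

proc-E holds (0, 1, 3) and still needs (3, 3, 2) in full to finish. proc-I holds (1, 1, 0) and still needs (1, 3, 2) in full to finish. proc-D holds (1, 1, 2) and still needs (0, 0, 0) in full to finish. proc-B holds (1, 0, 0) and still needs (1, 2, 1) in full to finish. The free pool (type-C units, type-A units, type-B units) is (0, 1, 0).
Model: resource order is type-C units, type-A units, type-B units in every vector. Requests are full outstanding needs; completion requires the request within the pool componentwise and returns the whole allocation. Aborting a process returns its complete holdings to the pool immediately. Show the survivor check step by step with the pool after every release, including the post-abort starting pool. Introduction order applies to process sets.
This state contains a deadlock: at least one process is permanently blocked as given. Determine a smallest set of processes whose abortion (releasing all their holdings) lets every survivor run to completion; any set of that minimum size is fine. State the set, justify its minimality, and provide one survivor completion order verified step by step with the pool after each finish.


Abort proc-I.
Key observation: proc-E was stuck for good until proc-I gave back (1, 1, 0); in the order shown it finishes at step 3.
Minimality: the empty abort set fails — the state is deadlocked as it stands.
One survivor order: proc-D, proc-B, proc-E. Step-by-step check (post-abort pool first):
  pool = (1, 2, 0)
  proc-D needs (0, 0, 0) <= (1, 2, 0) -> finishes; pool += (1, 1, 2) = (2, 3, 2)
  proc-B needs (1, 2, 1) <= (2, 3, 2) -> finishes; pool += (1, 0, 0) = (3, 3, 2)
  proc-E needs (3, 3, 2) <= (3, 3, 2) -> finishes; pool += (0, 1, 3) = (3, 4, 5)


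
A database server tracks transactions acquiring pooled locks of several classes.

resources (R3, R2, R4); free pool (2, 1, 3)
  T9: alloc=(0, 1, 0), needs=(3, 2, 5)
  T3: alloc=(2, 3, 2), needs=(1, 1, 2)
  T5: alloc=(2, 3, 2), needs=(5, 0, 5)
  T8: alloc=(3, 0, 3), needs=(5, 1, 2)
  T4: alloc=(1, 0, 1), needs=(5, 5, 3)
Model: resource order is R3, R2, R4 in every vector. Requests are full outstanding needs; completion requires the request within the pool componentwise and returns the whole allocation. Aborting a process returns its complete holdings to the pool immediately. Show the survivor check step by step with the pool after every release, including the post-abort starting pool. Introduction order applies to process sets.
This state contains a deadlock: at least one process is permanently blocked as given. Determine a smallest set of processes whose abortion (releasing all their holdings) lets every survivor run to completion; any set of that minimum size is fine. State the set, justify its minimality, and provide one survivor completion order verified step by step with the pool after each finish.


Minimum abort set: T5.
Key observation: T4 had no path to completion before; after the abort of T5 ((2, 3, 2) returned), step 2 is where it fits.
Why nothing smaller works: aborting no one leaves the state deadlocked as given.
One survivor order: T3, T4, T8, T9. Check, step by step (post-abort pool first):
  pool = (4, 4, 5)
  T3: need (1, 1, 2) fits (4, 4, 5); releases (2, 3, 2), pool now (6, 7, 7)
  T4: need (5, 5, 3) fits (6, 7, 7); releases (1, 0, 1), pool now (7, 7, 8)
  T8: need (5, 1, 2) fits (7, 7, 8); releases (3, 0, 3), pool now (10, 7, 11)
  T9: need (3, 2, 5) fits (10, 7, 11); releases (0, 1, 0), pool now (10, 8, 11)


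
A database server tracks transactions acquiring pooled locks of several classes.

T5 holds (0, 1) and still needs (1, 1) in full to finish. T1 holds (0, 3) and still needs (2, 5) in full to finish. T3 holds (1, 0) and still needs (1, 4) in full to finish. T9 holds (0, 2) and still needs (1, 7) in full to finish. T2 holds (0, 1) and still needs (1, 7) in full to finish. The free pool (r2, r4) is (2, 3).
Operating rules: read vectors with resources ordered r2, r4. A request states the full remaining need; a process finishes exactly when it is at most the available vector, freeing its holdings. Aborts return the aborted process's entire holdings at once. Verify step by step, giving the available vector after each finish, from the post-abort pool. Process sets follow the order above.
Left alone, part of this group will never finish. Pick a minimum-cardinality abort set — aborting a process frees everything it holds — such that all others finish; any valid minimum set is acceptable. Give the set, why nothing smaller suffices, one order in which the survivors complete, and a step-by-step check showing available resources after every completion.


The answer: abort T9.
Key observation: the returned (0, 2) from T9 is what brings T1 — unrunnable before, under any order — into play at step 1.
Why nothing smaller works: aborting no one leaves the state deadlocked as given.
Survivors finish in the order: T1, T2, T3, T5. Check, step by step (pool after the aborts first):
  pool = (2, 5)
  run T1 (needs (2, 5), free (2, 5)); after release of (0, 3) the pool is (2, 8)
  run T2 (needs (1, 7), free (2, 8)); after release of (0, 1) the pool is (2, 9)
  run T3 (needs (1, 4), free (2, 9)); after release of (1, 0) the pool is (3, 9)
  run T5 (needs (1, 1), free (3, 9)); after release of (0, 1) the pool is (3, 10)


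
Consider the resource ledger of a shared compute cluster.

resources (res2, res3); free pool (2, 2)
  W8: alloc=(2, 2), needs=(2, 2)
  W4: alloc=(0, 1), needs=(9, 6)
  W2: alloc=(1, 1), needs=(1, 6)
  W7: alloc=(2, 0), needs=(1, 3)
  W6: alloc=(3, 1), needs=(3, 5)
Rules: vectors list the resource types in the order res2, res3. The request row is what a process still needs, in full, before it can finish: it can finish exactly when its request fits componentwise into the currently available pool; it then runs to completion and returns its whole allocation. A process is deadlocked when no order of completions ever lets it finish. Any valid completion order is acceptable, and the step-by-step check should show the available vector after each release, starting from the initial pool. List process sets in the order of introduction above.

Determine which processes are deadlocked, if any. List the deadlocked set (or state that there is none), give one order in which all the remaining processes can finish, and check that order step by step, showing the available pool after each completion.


Deadlocked: W4, W2 and W6.
Key observation: once W8, W7 finish, the pool peaks at (6, 4) — and every remaining process still needs more res3 than that.
A valid finishing order for the others: W8, W7. Verifying each step:
  pool = (2, 2)
  run W8 (needs (2, 2), free (2, 2)); after release of (2, 2) the pool is (4, 4)
  run W7 (needs (1, 3), free (4, 4)); after release of (2, 0) the pool is (6, 4)
None of the blocked processes ever fits:
  blocked: W4 wants (9, 6), pool (6, 4) — not enough res2 and res3
  blocked: W2 wants (1, 6), pool (6, 4) — not enough res3
  blocked: W6 wants (3, 5), pool (6, 4) — not enough res3


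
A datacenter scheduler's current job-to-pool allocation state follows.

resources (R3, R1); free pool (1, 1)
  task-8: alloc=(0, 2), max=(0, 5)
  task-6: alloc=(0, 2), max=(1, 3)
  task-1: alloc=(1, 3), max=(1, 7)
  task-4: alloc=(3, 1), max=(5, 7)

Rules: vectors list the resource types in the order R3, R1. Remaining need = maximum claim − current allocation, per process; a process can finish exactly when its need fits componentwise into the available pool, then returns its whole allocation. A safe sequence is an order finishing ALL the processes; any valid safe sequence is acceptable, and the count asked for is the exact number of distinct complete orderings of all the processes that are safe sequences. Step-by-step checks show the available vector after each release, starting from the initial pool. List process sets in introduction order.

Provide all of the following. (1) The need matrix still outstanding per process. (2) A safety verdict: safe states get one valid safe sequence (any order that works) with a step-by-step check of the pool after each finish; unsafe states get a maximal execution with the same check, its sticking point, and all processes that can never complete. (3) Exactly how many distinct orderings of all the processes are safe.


(1) Remaining need (order R3, R1):
  task-8: (0, 3)
  task-6: (1, 1)
  task-1: (0, 4)
  task-4: (2, 6)
(2) SAFE — a valid safe sequence is task-6, task-8, task-1, task-4.
Key observation: the order's first zero-slack moment is task-6 ((1, 1) needed, (1, 1) free — a requested resource with nothing to spare).
Verifying each step:
  pool = (1, 1)
  task-6 needs (1, 1) <= (1, 1) -> finishes; pool += (0, 2) = (1, 3)
  task-8 needs (0, 3) <= (1, 3) -> finishes; pool += (0, 2) = (1, 5)
  task-1 needs (0, 4) <= (1, 5) -> finishes; pool += (1, 3) = (2, 8)
  task-4 needs (2, 6) <= (2, 8) -> finishes; pool += (3, 1) = (5, 9)
(3) Precisely 1 of the possible complete orderings is a safe sequence.


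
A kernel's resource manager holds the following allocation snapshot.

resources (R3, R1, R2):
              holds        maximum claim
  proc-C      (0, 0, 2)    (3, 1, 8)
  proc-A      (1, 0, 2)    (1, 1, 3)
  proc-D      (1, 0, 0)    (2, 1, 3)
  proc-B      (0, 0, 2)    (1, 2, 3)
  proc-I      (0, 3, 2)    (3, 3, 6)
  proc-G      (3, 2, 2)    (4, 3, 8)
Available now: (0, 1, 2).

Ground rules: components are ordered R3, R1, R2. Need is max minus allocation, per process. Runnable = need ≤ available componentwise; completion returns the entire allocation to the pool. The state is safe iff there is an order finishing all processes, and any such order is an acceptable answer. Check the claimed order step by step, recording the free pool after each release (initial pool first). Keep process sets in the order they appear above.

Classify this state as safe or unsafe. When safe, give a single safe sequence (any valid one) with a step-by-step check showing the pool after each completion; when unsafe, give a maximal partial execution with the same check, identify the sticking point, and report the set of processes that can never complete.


UNSAFE — no complete ordering exists.
Key observation: after proc-A, proc-D the pool peaks at (2, 1, 4), and each blocked process is short somewhere: proc-C on R3, R2; proc-B on R1; proc-I on R3; proc-G on R2.
Going as far as possible: proc-A, proc-D; after that, nothing fits. Walking it through:
  pool = (0, 1, 2)
  proc-A: need (0, 1, 1) fits (0, 1, 2); releases (1, 0, 2), pool now (1, 1, 4)
  proc-D: need (1, 1, 3) fits (1, 1, 4); releases (1, 0, 0), pool now (2, 1, 4)
  blocked: proc-C wants (3, 1, 6), pool (2, 1, 4) — not enough R3 and R2
  blocked: proc-B wants (1, 2, 1), pool (2, 1, 4) — not enough R1
  blocked: proc-I wants (3, 0, 4), pool (2, 1, 4) — not enough R3
  blocked: proc-G wants (1, 1, 6), pool (2, 1, 4) — not enough R2
Never able to finish: proc-C, proc-B, proc-I and proc-G.
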